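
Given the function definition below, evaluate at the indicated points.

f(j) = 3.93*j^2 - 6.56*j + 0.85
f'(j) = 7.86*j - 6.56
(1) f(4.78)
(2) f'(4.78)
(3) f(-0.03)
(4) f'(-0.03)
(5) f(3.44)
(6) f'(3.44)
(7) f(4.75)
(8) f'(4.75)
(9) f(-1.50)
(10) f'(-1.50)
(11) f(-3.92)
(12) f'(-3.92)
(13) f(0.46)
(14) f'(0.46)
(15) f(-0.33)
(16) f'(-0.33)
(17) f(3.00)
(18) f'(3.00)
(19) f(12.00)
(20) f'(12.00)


(1) = 59.29
(2) = 31.01
(3) = 1.05
(4) = -6.80
(5) = 24.79
(6) = 20.48
(7) = 58.36
(8) = 30.78
(9) = 19.53
(10) = -18.35
(11) = 86.96
(12) = -37.37
(13) = -1.34
(14) = -2.94
(15) = 3.44
(16) = -9.15
(17) = 16.54
(18) = 17.02
(19) = 488.05
(20) = 87.76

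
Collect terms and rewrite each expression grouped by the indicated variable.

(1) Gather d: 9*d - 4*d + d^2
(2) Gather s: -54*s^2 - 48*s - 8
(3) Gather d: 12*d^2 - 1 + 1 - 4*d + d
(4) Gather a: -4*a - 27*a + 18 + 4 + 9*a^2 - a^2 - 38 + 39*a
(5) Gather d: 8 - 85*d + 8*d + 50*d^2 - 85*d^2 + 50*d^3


(1) = d^2 + 5*d
(2) = -54*s^2 - 48*s - 8
(3) = 12*d^2 - 3*d
(4) = 8*a^2 + 8*a - 16
(5) = 50*d^3 - 35*d^2 - 77*d + 8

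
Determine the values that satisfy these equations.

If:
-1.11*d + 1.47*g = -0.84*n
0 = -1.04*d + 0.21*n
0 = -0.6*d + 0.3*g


Then:
d = 0.00
g = 0.00
n = 0.00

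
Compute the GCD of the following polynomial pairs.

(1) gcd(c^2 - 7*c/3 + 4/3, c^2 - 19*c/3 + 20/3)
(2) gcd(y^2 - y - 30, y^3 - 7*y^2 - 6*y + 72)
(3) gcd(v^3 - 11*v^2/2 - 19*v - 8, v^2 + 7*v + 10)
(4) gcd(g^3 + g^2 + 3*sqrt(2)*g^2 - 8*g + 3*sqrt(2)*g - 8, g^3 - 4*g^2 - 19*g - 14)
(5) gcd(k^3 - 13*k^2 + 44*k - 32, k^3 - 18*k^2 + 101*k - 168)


(1) = gcd((c - 4/3)*(c - 1), (c - 5)*(c - 4/3)) = c - 4/3
(2) = y - 6
(3) = gcd((v - 8)*(v + 1/2)*(v + 2), (v + 2)*(v + 5)) = v + 2
(4) = gcd((g + 1)*(g - sqrt(2))*(g + 4*sqrt(2)), (g - 7)*(g + 1)*(g + 2)) = g + 1
(5) = gcd((k - 8)*(k - 4)*(k - 1), (k - 8)*(k - 7)*(k - 3)) = k - 8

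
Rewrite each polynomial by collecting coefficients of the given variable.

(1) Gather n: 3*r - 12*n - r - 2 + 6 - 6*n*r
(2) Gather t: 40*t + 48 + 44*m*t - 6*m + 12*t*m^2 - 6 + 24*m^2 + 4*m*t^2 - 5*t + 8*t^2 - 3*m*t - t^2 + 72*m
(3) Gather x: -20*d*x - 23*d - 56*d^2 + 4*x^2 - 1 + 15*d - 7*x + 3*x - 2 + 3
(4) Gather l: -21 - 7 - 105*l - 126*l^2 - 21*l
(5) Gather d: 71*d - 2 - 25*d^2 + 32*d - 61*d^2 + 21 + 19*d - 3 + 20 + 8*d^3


(1) = n*(-6*r - 12) + 2*r + 4
(2) = 24*m^2 + 66*m + t^2*(4*m + 7) + t*(12*m^2 + 41*m + 35) + 42
(3) = -56*d^2 - 8*d + 4*x^2 + x*(-20*d - 4)
(4) = -126*l^2 - 126*l - 28
(5) = 8*d^3 - 86*d^2 + 122*d + 36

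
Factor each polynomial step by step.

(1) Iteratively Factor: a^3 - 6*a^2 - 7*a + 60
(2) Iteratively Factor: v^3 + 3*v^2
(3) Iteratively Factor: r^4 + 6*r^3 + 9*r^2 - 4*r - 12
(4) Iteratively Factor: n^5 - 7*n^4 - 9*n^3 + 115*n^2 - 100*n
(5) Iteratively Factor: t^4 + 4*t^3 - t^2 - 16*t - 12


(1) = (a - 5)*(a^2 - a - 12) = (a - 5)*(a - 4)*(a + 3)
(2) = (v)*(v^2 + 3*v) = v^2*(v + 3)
(3) = (r + 2)*(r^3 + 4*r^2 + r - 6) = (r - 1)*(r + 2)*(r^2 + 5*r + 6) = (r - 1)*(r + 2)^2*(r + 3)
(4) = (n - 5)*(n^4 - 2*n^3 - 19*n^2 + 20*n) = n*(n - 5)*(n^3 - 2*n^2 - 19*n + 20) = n*(n - 5)*(n - 1)*(n^2 - n - 20) = n*(n - 5)^2*(n - 1)*(n + 4)
(5) = (t - 2)*(t^3 + 6*t^2 + 11*t + 6) = (t - 2)*(t + 2)*(t^2 + 4*t + 3) = (t - 2)*(t + 2)*(t + 3)*(t + 1)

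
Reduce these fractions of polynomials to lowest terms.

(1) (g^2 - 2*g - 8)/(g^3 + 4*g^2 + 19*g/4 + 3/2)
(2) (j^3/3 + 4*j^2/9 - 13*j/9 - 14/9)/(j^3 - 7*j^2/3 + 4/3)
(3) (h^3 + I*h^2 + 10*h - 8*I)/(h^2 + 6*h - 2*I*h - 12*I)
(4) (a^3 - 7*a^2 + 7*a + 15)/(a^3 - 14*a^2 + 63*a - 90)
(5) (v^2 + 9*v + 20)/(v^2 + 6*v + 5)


(1) = (4*g - 16)/(4*g^2 + 8*g + 3)
(2) = (3*j^2 + 10*j + 7)/(9*j^2 - 3*j - 6)
(3) = (h^2 + 3*I*h + 4)/(h + 6)
(4) = (a + 1)/(a - 6)
(5) = (v + 4)/(v + 1)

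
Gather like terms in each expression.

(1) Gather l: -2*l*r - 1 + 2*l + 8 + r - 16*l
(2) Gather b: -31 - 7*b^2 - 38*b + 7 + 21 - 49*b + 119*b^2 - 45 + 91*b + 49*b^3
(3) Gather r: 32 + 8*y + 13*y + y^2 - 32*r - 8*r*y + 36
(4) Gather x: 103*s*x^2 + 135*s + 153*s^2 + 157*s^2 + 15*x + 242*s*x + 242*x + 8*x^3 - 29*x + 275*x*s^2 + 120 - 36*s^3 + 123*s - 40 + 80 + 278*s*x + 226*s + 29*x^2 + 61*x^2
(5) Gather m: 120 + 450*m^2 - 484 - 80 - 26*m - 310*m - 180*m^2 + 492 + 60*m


(1) = l*(-2*r - 14) + r + 7
(2) = 49*b^3 + 112*b^2 + 4*b - 48
(3) = r*(-8*y - 32) + y^2 + 21*y + 68
(4) = -36*s^3 + 310*s^2 + 484*s + 8*x^3 + x^2*(103*s + 90) + x*(275*s^2 + 520*s + 228) + 160
(5) = 270*m^2 - 276*m + 48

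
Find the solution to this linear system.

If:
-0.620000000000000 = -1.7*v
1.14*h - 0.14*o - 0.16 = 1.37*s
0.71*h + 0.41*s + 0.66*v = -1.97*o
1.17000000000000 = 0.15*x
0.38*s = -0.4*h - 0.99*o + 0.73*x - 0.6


Then:
h = 26.48
o = -14.54
s = 23.40
v = 0.36
x = 7.80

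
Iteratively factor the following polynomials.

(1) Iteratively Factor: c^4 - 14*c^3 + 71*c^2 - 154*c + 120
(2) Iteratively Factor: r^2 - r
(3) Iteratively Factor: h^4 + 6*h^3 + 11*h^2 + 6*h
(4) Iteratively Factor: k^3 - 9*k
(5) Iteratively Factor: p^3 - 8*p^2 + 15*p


(1) = (c - 5)*(c^3 - 9*c^2 + 26*c - 24) = (c - 5)*(c - 4)*(c^2 - 5*c + 6) = (c - 5)*(c - 4)*(c - 3)*(c - 2)
(2) = (r)*(r - 1)
(3) = (h + 1)*(h^3 + 5*h^2 + 6*h) = h*(h + 1)*(h^2 + 5*h + 6) = h*(h + 1)*(h + 2)*(h + 3)
(4) = (k)*(k^2 - 9) = k*(k + 3)*(k - 3)
(5) = (p - 3)*(p^2 - 5*p) = p*(p - 3)*(p - 5)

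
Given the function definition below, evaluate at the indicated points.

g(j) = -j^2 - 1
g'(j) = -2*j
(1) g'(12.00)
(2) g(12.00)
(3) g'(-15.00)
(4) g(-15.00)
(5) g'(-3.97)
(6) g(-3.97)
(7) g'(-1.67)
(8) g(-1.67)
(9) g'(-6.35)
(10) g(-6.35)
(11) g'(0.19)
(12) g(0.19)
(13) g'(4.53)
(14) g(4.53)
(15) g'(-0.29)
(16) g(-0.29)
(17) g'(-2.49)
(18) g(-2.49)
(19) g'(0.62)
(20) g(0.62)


(1) = -24.00
(2) = -145.00
(3) = 30.00
(4) = -226.00
(5) = 7.94
(6) = -16.76
(7) = 3.34
(8) = -3.79
(9) = 12.70
(10) = -41.32
(11) = -0.38
(12) = -1.04
(13) = -9.06
(14) = -21.52
(15) = 0.58
(16) = -1.08
(17) = 4.98
(18) = -7.20
(19) = -1.24
(20) = -1.38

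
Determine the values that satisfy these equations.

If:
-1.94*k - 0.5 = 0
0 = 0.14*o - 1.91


Then:
k = -0.26
o = 13.64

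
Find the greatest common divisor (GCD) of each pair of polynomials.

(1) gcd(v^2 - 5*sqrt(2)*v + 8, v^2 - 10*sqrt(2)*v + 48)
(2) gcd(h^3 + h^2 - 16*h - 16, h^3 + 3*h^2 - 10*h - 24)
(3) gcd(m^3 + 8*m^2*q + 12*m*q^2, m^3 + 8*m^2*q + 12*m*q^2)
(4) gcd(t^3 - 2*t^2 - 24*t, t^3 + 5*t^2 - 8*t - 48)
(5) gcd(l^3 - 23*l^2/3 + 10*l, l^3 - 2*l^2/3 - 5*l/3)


(1) = gcd((v - 4*sqrt(2))*(v - sqrt(2)), (v - 6*sqrt(2))*(v - 4*sqrt(2))) = v - 4*sqrt(2)
(2) = gcd((h - 4)*(h + 1)*(h + 4), (h - 3)*(h + 2)*(h + 4)) = h + 4
(3) = gcd(m*(m + 2*q)*(m + 6*q), m*(m + 2*q)*(m + 6*q)) = m^3 + 8*m^2*q + 12*m*q^2
(4) = t + 4
(5) = gcd(l*(l - 6)*(l - 5/3), l*(l - 5/3)*(l + 1)) = l^2 - 5*l/3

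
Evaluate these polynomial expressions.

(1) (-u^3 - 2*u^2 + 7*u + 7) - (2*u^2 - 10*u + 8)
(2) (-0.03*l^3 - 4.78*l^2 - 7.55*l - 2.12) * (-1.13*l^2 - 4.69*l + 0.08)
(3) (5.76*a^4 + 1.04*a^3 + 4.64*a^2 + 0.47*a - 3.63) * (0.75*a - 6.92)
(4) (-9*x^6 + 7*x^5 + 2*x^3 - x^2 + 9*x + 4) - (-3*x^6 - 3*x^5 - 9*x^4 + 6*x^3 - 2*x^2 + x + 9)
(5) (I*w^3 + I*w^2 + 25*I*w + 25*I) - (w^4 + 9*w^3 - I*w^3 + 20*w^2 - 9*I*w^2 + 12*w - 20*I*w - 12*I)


(1) = -u^3 - 4*u^2 + 17*u - 1
(2) = 0.0339*l^5 + 5.5421*l^4 + 30.9473*l^3 + 37.4227*l^2 + 9.3388*l - 0.1696
(3) = 4.32*a^5 - 39.0792*a^4 - 3.7168*a^3 - 31.7563*a^2 - 5.9749*a + 25.1196
(4) = -6*x^6 + 10*x^5 + 9*x^4 - 4*x^3 + x^2 + 8*x - 5
(5) = -w^4 - 9*w^3 + 2*I*w^3 - 20*w^2 + 10*I*w^2 - 12*w + 45*I*w + 37*I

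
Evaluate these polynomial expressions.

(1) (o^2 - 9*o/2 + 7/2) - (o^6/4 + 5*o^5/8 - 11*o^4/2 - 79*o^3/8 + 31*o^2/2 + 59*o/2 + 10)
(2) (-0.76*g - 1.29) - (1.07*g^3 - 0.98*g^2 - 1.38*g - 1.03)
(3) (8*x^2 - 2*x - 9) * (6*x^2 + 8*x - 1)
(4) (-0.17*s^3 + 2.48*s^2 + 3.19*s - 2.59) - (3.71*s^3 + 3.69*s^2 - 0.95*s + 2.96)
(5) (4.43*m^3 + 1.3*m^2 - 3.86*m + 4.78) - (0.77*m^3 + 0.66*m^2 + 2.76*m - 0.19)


(1) = -o^6/4 - 5*o^5/8 + 11*o^4/2 + 79*o^3/8 - 29*o^2/2 - 34*o - 13/2
(2) = -1.07*g^3 + 0.98*g^2 + 0.62*g - 0.26
(3) = 48*x^4 + 52*x^3 - 78*x^2 - 70*x + 9
(4) = -3.88*s^3 - 1.21*s^2 + 4.14*s - 5.55
(5) = 3.66*m^3 + 0.64*m^2 - 6.62*m + 4.97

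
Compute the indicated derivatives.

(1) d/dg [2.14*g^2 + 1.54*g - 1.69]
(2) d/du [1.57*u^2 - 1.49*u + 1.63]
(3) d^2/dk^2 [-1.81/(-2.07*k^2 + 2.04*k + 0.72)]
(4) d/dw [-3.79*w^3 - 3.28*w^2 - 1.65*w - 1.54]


(1) = 4.28*g + 1.54
(2) = 3.14*u - 1.49
(3) = (15.511338*k^2 - 15.286536*k - 1.81*(4.14*k - 2.04)*(8.28*k - 4.08) - 5.395248)/(-2.07*k^2 + 2.04*k + 0.72)^3
(4) = -11.37*w^2 - 6.56*w - 1.65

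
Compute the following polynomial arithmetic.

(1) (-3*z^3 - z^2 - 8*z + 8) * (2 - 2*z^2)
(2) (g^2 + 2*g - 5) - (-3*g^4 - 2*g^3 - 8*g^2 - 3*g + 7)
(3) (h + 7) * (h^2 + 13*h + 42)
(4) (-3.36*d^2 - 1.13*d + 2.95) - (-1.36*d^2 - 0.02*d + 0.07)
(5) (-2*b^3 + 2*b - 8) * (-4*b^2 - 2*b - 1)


(1) = 6*z^5 + 2*z^4 + 10*z^3 - 18*z^2 - 16*z + 16
(2) = 3*g^4 + 2*g^3 + 9*g^2 + 5*g - 12
(3) = h^3 + 20*h^2 + 133*h + 294
(4) = -2.0*d^2 - 1.11*d + 2.88
(5) = 8*b^5 + 4*b^4 - 6*b^3 + 28*b^2 + 14*b + 8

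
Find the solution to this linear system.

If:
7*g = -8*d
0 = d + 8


Then:
d = -8
g = 64/7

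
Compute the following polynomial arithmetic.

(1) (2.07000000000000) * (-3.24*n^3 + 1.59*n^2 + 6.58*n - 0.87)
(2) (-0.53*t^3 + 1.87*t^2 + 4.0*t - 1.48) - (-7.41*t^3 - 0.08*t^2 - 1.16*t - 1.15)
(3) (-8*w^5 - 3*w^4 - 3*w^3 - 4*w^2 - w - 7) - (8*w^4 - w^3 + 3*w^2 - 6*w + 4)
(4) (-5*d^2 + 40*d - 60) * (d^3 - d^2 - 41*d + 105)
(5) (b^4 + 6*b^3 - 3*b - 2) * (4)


(1) = -6.7068*n^3 + 3.2913*n^2 + 13.6206*n - 1.8009
(2) = 6.88*t^3 + 1.95*t^2 + 5.16*t - 0.33
(3) = -8*w^5 - 11*w^4 - 2*w^3 - 7*w^2 + 5*w - 11
(4) = -5*d^5 + 45*d^4 + 105*d^3 - 2105*d^2 + 6660*d - 6300
(5) = 4*b^4 + 24*b^3 - 12*b - 8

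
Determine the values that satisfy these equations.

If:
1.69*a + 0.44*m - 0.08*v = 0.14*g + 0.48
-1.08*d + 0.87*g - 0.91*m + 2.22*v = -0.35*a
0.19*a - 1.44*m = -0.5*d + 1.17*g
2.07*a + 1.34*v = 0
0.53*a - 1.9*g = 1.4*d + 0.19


Then:
a = 0.39
d = -0.48
g = 0.36
m = -0.41
v = -0.61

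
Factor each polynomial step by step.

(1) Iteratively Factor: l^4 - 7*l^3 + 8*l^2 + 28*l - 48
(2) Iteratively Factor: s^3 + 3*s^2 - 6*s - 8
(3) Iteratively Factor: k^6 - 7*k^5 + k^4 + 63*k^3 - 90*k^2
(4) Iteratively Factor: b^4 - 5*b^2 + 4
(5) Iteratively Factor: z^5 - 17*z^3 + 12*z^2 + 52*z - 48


(1) = (l + 2)*(l^3 - 9*l^2 + 26*l - 24) = (l - 3)*(l + 2)*(l^2 - 6*l + 8) = (l - 3)*(l - 2)*(l + 2)*(l - 4)
(2) = (s - 2)*(s^2 + 5*s + 4) = (s - 2)*(s + 1)*(s + 4)
(3) = (k - 2)*(k^5 - 5*k^4 - 9*k^3 + 45*k^2) = (k - 3)*(k - 2)*(k^4 - 2*k^3 - 15*k^2) = k*(k - 3)*(k - 2)*(k^3 - 2*k^2 - 15*k) = k^2*(k - 3)*(k - 2)*(k^2 - 2*k - 15) = k^2*(k - 5)*(k - 3)*(k - 2)*(k + 3)
(4) = (b + 2)*(b^3 - 2*b^2 - b + 2) = (b - 1)*(b + 2)*(b^2 - b - 2) = (b - 2)*(b - 1)*(b + 2)*(b + 1)
(5) = (z - 2)*(z^4 + 2*z^3 - 13*z^2 - 14*z + 24) = (z - 3)*(z - 2)*(z^3 + 5*z^2 + 2*z - 8) = (z - 3)*(z - 2)*(z - 1)*(z^2 + 6*z + 8) = (z - 3)*(z - 2)*(z - 1)*(z + 2)*(z + 4)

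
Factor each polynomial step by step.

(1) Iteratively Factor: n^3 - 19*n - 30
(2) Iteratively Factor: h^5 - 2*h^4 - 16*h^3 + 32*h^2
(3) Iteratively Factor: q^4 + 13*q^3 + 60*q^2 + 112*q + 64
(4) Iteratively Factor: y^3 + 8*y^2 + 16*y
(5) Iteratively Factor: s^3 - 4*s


(1) = (n - 5)*(n^2 + 5*n + 6) = (n - 5)*(n + 2)*(n + 3)
(2) = (h)*(h^4 - 2*h^3 - 16*h^2 + 32*h) = h*(h - 2)*(h^3 - 16*h) = h*(h - 2)*(h + 4)*(h^2 - 4*h) = h*(h - 4)*(h - 2)*(h + 4)*(h)
(3) = (q + 4)*(q^3 + 9*q^2 + 24*q + 16) = (q + 4)^2*(q^2 + 5*q + 4) = (q + 4)^3*(q + 1)
(4) = (y)*(y^2 + 8*y + 16) = y*(y + 4)*(y + 4)
(5) = (s + 2)*(s^2 - 2*s) = s*(s + 2)*(s - 2)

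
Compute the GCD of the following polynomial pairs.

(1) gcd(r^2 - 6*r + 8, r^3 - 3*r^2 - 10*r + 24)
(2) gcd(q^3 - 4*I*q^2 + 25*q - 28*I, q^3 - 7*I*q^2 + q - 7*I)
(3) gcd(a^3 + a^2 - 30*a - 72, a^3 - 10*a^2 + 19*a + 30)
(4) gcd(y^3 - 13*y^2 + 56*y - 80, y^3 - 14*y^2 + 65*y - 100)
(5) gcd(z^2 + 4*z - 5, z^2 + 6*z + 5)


(1) = r^2 - 6*r + 8
(2) = gcd((q - 7*I)*(q - I)*(q + 4*I), (q - 7*I)*(q - I)*(q + I)) = q^2 - 8*I*q - 7
(3) = gcd((a - 6)*(a + 3)*(a + 4), (a - 6)*(a - 5)*(a + 1)) = a - 6
(4) = y^2 - 9*y + 20
(5) = z + 5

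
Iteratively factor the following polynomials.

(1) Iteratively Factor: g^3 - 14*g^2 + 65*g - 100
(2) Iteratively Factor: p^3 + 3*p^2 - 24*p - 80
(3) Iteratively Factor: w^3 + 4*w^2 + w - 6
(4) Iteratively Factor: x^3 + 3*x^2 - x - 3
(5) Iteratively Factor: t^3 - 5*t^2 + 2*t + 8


(1) = (g - 4)*(g^2 - 10*g + 25) = (g - 5)*(g - 4)*(g - 5)
(2) = (p + 4)*(p^2 - p - 20) = (p - 5)*(p + 4)*(p + 4)
(3) = (w + 2)*(w^2 + 2*w - 3) = (w + 2)*(w + 3)*(w - 1)
(4) = (x + 1)*(x^2 + 2*x - 3) = (x + 1)*(x + 3)*(x - 1)
(5) = (t - 4)*(t^2 - t - 2) = (t - 4)*(t - 2)*(t + 1)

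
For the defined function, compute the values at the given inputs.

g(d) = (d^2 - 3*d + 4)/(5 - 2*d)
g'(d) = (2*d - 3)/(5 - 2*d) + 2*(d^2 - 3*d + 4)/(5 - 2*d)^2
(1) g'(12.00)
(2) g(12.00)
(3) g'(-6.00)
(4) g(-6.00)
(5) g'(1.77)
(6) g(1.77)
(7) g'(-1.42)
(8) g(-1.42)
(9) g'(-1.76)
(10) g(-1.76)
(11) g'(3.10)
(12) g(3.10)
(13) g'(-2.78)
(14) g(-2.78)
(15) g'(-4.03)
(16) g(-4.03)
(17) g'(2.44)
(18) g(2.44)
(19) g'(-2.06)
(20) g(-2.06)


(1) = -0.48
(2) = -5.89
(3) = -0.48
(4) = 3.41
(5) = 2.08
(6) = 1.25
(7) = -0.41
(8) = 1.31
(9) = -0.42
(10) = 1.45
(11) = 3.32
(12) = -3.59
(13) = -0.45
(14) = 1.90
(15) = -0.47
(16) = 2.48
(17) = 381.44
(18) = 21.95
(19) = -0.43
(20) = 1.58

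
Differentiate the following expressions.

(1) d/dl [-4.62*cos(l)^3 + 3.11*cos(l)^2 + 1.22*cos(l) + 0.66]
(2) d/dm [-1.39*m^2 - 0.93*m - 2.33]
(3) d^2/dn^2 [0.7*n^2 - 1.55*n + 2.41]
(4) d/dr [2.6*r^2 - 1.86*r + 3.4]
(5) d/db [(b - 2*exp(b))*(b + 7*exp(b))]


(1) = (13.86*cos(l)^2 - 6.22*cos(l) - 1.22)*sin(l)
(2) = -2.78*m - 0.93
(3) = 1.40000000000000
(4) = 5.2*r - 1.86
(5) = 5*b*exp(b) + 2*b - 28*exp(2*b) + 5*exp(b)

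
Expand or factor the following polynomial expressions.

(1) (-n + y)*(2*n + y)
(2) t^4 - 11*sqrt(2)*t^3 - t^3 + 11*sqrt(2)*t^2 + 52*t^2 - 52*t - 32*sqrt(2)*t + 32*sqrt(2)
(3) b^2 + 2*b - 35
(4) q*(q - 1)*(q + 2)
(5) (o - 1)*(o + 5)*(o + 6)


(1) = -2*n^2 + n*y + y^2
(2) = (t - 1)*(t - 8*sqrt(2))*(t - 2*sqrt(2))*(t - sqrt(2))
(3) = (b - 5)*(b + 7)
(4) = q^3 + q^2 - 2*q
(5) = o^3 + 10*o^2 + 19*o - 30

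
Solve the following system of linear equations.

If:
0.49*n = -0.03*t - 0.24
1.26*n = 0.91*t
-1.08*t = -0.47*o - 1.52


Then:
n = -0.45
o = -4.67
t = -0.63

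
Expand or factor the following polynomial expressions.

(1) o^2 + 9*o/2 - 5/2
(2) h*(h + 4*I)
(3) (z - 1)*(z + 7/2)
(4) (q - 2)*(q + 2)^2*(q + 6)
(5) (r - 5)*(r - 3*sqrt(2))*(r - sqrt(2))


(1) = (o - 1/2)*(o + 5)
(2) = h^2 + 4*I*h
(3) = z^2 + 5*z/2 - 7/2
(4) = q^4 + 8*q^3 + 8*q^2 - 32*q - 48
(5) = r^3 - 4*sqrt(2)*r^2 - 5*r^2 + 6*r + 20*sqrt(2)*r - 30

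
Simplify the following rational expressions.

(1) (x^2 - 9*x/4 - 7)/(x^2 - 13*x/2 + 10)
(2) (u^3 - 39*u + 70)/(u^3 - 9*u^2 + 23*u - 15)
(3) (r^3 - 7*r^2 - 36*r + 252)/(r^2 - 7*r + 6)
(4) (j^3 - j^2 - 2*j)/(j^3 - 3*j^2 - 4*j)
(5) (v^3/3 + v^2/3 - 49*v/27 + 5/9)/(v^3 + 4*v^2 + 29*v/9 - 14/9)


(1) = (4*x + 7)/(4*x - 10)
(2) = (u^2 + 5*u - 14)/(u^2 - 4*u + 3)
(3) = (r^2 - r - 42)/(r - 1)
(4) = (j - 2)/(j - 4)
(5) = (3*v^2 + 4*v - 15)/(9*v^2 + 39*v + 42)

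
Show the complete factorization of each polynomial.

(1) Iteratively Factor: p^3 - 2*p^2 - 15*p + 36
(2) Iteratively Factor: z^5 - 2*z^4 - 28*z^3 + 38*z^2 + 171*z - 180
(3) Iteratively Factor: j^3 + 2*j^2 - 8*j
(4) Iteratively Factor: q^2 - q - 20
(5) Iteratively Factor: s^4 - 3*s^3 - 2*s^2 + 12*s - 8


(1) = (p - 3)*(p^2 + p - 12) = (p - 3)*(p + 4)*(p - 3)
(2) = (z - 1)*(z^4 - z^3 - 29*z^2 + 9*z + 180) = (z - 3)*(z - 1)*(z^3 + 2*z^2 - 23*z - 60) = (z - 5)*(z - 3)*(z - 1)*(z^2 + 7*z + 12) = (z - 5)*(z - 3)*(z - 1)*(z + 3)*(z + 4)
(3) = (j - 2)*(j^2 + 4*j) = (j - 2)*(j + 4)*(j)
(4) = (q - 5)*(q + 4)
(5) = (s - 2)*(s^3 - s^2 - 4*s + 4) = (s - 2)^2*(s^2 + s - 2) = (s - 2)^2*(s + 2)*(s - 1)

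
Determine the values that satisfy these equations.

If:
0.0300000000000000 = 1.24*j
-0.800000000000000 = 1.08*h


Then:
h = -0.74
j = 0.02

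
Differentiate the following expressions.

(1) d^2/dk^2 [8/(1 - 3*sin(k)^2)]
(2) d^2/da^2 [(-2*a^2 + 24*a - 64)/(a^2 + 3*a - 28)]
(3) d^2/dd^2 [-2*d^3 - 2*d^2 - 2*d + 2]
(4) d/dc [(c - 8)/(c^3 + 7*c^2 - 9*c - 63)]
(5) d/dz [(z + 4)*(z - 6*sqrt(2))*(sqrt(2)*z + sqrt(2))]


(1) = 48*(6*sin(k)^4 - 7*sin(k)^2 - 1)/(3*sin(k)^2 - 1)^3
(2) = 60/(a^3 + 21*a^2 + 147*a + 343)
(3) = -12*d - 4
(4) = (c^3 + 7*c^2 - 9*c - (c - 8)*(3*c^2 + 14*c - 9) - 63)/(c^3 + 7*c^2 - 9*c - 63)^2
(5) = 3*sqrt(2)*z^2 - 24*z + 10*sqrt(2)*z - 60 + 4*sqrt(2)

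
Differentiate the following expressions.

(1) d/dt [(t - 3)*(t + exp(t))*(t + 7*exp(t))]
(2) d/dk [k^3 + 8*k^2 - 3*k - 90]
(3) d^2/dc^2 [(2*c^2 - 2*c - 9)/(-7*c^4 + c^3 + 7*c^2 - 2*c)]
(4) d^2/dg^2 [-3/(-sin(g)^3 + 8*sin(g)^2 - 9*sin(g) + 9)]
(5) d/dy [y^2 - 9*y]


(1) = (t - 3)*(t + exp(t))*(7*exp(t) + 1) + (t - 3)*(t + 7*exp(t))*(exp(t) + 1) + (t + exp(t))*(t + 7*exp(t))
(2) = 3*k^2 + 16*k - 3
(3) = 2*(-294*c^8 + 630*c^7 + 4198*c^6 - 1065*c^5 - 3969*c^4 + 830*c^3 + 1269*c^2 - 378*c + 36)/(c^3*(343*c^9 - 147*c^8 - 1008*c^7 + 587*c^6 + 924*c^5 - 729*c^4 - 175*c^3 + 282*c^2 - 84*c + 8))
(4) = 3*(-9*sin(g)^6 + 88*sin(g)^5 - 262*sin(g)^4 + 7*sin(g)^3 + 645*sin(g)^2 - 459*sin(g) + 18)/(sin(g)^3 - 8*sin(g)^2 + 9*sin(g) - 9)^3
(5) = 2*y - 9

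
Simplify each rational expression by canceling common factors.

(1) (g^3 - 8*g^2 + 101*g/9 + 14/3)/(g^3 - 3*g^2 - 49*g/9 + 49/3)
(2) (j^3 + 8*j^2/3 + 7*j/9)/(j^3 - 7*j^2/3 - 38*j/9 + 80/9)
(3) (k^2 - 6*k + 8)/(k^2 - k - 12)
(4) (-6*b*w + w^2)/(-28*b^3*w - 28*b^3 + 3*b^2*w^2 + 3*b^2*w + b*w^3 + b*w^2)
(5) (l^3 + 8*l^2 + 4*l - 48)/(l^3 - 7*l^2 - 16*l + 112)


(1) = (3*g^2 - 17*g - 6)/(3*g^2 - 2*g - 21)
(2) = (9*j^3 + 24*j^2 + 7*j)/(9*j^3 - 21*j^2 - 38*j + 80)
(3) = (k - 2)/(k + 3)
(4) = (-6*b*w + w^2)/(-28*b^3*w - 28*b^3 + 3*b^2*w^2 + 3*b^2*w + b*w^3 + b*w^2)
(5) = (l^2 + 4*l - 12)/(l^2 - 11*l + 28)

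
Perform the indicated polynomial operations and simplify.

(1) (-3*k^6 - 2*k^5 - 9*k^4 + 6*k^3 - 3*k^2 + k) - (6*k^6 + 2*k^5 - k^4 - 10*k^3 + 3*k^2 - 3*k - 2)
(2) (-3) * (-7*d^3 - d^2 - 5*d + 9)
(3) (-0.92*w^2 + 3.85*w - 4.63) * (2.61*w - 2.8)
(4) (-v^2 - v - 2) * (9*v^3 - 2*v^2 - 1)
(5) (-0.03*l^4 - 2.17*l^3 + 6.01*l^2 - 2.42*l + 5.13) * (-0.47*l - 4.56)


(1) = -9*k^6 - 4*k^5 - 8*k^4 + 16*k^3 - 6*k^2 + 4*k + 2
(2) = 21*d^3 + 3*d^2 + 15*d - 27
(3) = -2.4012*w^3 + 12.6245*w^2 - 22.8643*w + 12.964
(4) = -9*v^5 - 7*v^4 - 16*v^3 + 5*v^2 + v + 2
(5) = 0.0141*l^5 + 1.1567*l^4 + 7.0705*l^3 - 26.2682*l^2 + 8.6241*l - 23.3928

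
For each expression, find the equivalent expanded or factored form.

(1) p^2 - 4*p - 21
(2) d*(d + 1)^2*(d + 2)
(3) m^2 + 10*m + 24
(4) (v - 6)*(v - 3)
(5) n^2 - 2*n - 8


(1) = (p - 7)*(p + 3)
(2) = d^4 + 4*d^3 + 5*d^2 + 2*d
(3) = (m + 4)*(m + 6)
(4) = v^2 - 9*v + 18
(5) = (n - 4)*(n + 2)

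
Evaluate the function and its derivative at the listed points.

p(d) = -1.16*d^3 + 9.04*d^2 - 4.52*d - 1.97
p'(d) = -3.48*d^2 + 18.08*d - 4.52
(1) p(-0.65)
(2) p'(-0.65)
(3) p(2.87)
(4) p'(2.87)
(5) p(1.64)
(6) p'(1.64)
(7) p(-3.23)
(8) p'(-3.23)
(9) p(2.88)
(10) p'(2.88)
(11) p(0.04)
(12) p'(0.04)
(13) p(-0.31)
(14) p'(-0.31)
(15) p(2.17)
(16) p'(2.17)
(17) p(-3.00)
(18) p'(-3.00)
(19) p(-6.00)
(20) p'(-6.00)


(1) = 5.11
(2) = -17.74
(3) = 32.10
(4) = 18.71
(5) = 9.81
(6) = 15.77
(7) = 146.03
(8) = -99.22
(9) = 32.28
(10) = 18.69
(11) = -2.14
(12) = -3.80
(13) = 0.33
(14) = -10.46
(15) = 18.94
(16) = 18.33
(17) = 124.27
(18) = -90.08
(19) = 601.15
(20) = -238.28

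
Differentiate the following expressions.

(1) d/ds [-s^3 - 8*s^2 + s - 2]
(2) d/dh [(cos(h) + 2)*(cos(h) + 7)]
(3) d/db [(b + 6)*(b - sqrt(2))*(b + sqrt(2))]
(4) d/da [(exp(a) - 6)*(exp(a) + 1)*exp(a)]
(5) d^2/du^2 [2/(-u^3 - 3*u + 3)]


(1) = -3*s^2 - 16*s + 1
(2) = -(2*cos(h) + 9)*sin(h)
(3) = 3*b^2 + 12*b - 2
(4) = (3*exp(2*a) - 10*exp(a) - 6)*exp(a)
(5) = 12*(u*(u^3 + 3*u - 3) - 3*(u^2 + 1)^2)/(u^3 + 3*u - 3)^3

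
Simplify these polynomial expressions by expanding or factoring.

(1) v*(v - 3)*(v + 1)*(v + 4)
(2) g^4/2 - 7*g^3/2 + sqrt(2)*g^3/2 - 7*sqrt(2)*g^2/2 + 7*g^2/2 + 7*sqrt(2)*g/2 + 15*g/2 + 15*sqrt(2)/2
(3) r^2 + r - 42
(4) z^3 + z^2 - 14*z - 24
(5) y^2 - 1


(1) = v^4 + 2*v^3 - 11*v^2 - 12*v
(2) = (g/2 + sqrt(2)/2)*(g - 5)*(g - 3)*(g + 1)
(3) = (r - 6)*(r + 7)
(4) = (z - 4)*(z + 2)*(z + 3)
(5) = (y - 1)*(y + 1)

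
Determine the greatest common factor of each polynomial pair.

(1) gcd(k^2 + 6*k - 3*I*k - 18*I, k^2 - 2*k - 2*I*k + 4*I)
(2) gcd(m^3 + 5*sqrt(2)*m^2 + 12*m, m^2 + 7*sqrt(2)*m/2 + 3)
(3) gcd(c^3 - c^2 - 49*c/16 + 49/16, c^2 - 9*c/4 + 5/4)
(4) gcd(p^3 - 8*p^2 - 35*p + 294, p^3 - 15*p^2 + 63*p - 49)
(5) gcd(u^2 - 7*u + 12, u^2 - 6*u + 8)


(1) = gcd((k + 6)*(k - 3*I), (k - 2)*(k - 2*I)) = 1
(2) = m + 3*sqrt(2)
(3) = c - 1
(4) = p^2 - 14*p + 49
(5) = u - 4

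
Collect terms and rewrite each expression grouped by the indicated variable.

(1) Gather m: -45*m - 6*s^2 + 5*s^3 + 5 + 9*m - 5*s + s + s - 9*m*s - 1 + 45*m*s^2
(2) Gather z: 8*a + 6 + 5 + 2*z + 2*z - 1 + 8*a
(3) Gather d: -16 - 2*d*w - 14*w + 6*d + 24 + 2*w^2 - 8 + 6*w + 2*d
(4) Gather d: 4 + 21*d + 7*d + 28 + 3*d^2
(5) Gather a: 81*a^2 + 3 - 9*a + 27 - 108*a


(1) = m*(45*s^2 - 9*s - 36) + 5*s^3 - 6*s^2 - 3*s + 4
(2) = 16*a + 4*z + 10
(3) = d*(8 - 2*w) + 2*w^2 - 8*w
(4) = 3*d^2 + 28*d + 32
(5) = 81*a^2 - 117*a + 30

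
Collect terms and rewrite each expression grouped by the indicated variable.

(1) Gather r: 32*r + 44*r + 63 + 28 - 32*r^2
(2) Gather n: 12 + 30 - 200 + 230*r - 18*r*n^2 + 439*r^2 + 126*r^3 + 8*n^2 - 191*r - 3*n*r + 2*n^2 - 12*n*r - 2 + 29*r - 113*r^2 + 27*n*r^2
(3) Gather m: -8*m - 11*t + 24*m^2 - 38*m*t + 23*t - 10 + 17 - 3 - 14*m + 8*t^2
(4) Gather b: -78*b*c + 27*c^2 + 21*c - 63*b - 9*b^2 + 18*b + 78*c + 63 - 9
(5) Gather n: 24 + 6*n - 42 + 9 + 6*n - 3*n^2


(1) = -32*r^2 + 76*r + 91
(2) = n^2*(10 - 18*r) + n*(27*r^2 - 15*r) + 126*r^3 + 326*r^2 + 68*r - 160
(3) = 24*m^2 + m*(-38*t - 22) + 8*t^2 + 12*t + 4
(4) = -9*b^2 + b*(-78*c - 45) + 27*c^2 + 99*c + 54
(5) = -3*n^2 + 12*n - 9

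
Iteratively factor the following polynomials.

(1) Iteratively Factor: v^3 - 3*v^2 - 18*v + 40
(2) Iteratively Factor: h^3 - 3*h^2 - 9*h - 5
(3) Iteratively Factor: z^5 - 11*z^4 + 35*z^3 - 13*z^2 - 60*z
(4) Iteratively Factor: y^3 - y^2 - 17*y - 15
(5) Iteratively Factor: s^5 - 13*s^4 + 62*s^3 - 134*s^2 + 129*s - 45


(1) = (v - 5)*(v^2 + 2*v - 8) = (v - 5)*(v + 4)*(v - 2)
(2) = (h - 5)*(h^2 + 2*h + 1) = (h - 5)*(h + 1)*(h + 1)
(3) = (z)*(z^4 - 11*z^3 + 35*z^2 - 13*z - 60) = z*(z - 5)*(z^3 - 6*z^2 + 5*z + 12) = z*(z - 5)*(z - 3)*(z^2 - 3*z - 4) = z*(z - 5)*(z - 4)*(z - 3)*(z + 1)
(4) = (y + 1)*(y^2 - 2*y - 15) = (y - 5)*(y + 1)*(y + 3)
(5) = (s - 1)*(s^4 - 12*s^3 + 50*s^2 - 84*s + 45) = (s - 5)*(s - 1)*(s^3 - 7*s^2 + 15*s - 9) = (s - 5)*(s - 3)*(s - 1)*(s^2 - 4*s + 3) = (s - 5)*(s - 3)^2*(s - 1)*(s - 1)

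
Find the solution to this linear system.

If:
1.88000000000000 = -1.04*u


Then:
u = -1.81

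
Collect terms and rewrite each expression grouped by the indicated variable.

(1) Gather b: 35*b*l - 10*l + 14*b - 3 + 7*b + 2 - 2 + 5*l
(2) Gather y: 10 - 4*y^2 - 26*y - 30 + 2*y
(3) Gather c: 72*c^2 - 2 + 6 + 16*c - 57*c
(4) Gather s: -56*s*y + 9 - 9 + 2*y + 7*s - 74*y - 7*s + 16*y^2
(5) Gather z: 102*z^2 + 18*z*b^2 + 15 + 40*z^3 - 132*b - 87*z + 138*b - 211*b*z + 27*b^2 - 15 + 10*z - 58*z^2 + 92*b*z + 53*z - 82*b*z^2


(1) = b*(35*l + 21) - 5*l - 3
(2) = -4*y^2 - 24*y - 20
(3) = 72*c^2 - 41*c + 4
(4) = -56*s*y + 16*y^2 - 72*y
(5) = 27*b^2 + 6*b + 40*z^3 + z^2*(44 - 82*b) + z*(18*b^2 - 119*b - 24)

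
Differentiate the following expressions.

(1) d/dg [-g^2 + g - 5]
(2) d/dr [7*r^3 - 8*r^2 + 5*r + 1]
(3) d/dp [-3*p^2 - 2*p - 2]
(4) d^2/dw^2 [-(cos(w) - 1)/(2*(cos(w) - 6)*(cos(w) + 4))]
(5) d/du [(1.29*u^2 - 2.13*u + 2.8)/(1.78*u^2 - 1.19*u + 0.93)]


(1) = 1 - 2*g
(2) = 21*r^2 - 16*r + 5
(3) = -6*p - 2
(4) = (-(1 - cos(w)^2)^2 + cos(w)^5/2 + 74*cos(w)^3 - 73*cos(w)^2 + 234*cos(w) + 77)/((cos(w) - 6)^3*(cos(w) + 4)^3)
(5) = (2.2563*u^2 - 7.5686*u + 1.3511)/(3.1684*u^4 - 4.2364*u^3 + 4.7269*u^2 - 2.2134*u + 0.8649)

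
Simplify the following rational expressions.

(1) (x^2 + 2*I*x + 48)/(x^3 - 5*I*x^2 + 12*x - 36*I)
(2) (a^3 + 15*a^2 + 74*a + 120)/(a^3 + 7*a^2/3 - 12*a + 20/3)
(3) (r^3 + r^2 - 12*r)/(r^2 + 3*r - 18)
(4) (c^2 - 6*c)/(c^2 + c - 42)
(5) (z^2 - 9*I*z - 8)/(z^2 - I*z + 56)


(1) = (x + 8*I)/(x^2 + I*x + 6)
(2) = (3*a^2 + 30*a + 72)/(3*a^2 - 8*a + 4)
(3) = (r^2 + 4*r)/(r + 6)
(4) = c/(c + 7)
(5) = (z - I)/(z + 7*I)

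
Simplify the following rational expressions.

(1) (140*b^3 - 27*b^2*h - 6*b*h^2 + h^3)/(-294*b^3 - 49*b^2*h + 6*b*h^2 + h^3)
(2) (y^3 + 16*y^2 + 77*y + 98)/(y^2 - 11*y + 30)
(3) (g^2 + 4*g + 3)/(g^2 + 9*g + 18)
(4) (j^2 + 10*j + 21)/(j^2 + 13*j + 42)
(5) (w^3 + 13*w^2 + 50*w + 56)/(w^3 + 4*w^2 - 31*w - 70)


(1) = (-20*b^2 + b*h + h^2)/(42*b^2 + 13*b*h + h^2)
(2) = (y^3 + 16*y^2 + 77*y + 98)/(y^2 - 11*y + 30)
(3) = (g + 1)/(g + 6)
(4) = (j + 3)/(j + 6)
(5) = (w + 4)/(w - 5)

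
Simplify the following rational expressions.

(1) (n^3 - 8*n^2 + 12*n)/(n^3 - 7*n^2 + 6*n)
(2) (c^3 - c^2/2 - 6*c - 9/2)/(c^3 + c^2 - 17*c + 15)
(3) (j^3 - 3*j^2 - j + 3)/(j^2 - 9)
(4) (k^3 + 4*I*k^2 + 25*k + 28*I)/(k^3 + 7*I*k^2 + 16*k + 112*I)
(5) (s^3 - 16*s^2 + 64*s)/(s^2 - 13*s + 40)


(1) = (n - 2)/(n - 1)
(2) = (2*c^2 + 5*c + 3)/(2*c^2 + 8*c - 10)
(3) = (j^2 - 1)/(j + 3)
(4) = (k + I)/(k + 4*I)
(5) = (s^2 - 8*s)/(s - 5)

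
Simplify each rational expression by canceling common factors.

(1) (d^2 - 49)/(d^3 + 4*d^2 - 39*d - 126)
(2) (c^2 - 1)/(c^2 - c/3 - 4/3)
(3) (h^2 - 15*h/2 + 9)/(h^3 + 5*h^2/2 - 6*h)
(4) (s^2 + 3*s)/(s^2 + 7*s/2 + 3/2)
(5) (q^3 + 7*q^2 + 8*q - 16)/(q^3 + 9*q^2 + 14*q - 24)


(1) = (d - 7)/(d^2 - 3*d - 18)
(2) = (3*c - 3)/(3*c - 4)
(3) = (h - 6)/(h^2 + 4*h)
(4) = 2*s/(2*s + 1)
(5) = (q + 4)/(q + 6)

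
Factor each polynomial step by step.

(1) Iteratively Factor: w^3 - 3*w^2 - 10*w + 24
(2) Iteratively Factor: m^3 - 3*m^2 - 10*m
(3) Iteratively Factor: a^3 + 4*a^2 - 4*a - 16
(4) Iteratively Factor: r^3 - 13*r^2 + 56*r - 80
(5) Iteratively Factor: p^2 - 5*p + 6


(1) = (w - 4)*(w^2 + w - 6) = (w - 4)*(w - 2)*(w + 3)
(2) = (m)*(m^2 - 3*m - 10) = m*(m - 5)*(m + 2)
(3) = (a - 2)*(a^2 + 6*a + 8) = (a - 2)*(a + 4)*(a + 2)
(4) = (r - 4)*(r^2 - 9*r + 20) = (r - 4)^2*(r - 5)
(5) = (p - 3)*(p - 2)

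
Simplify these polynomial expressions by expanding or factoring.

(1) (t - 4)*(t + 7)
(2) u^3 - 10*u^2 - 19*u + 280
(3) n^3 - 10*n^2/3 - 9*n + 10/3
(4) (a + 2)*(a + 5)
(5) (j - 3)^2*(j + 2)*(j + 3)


(1) = t^2 + 3*t - 28
(2) = (u - 8)*(u - 7)*(u + 5)
(3) = (n - 5)*(n - 1/3)*(n + 2)
(4) = a^2 + 7*a + 10
(5) = j^4 - j^3 - 15*j^2 + 9*j + 54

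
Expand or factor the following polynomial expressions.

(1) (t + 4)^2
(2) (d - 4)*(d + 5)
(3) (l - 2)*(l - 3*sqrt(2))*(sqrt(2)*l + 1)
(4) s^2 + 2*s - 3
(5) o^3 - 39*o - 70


(1) = t^2 + 8*t + 16
(2) = d^2 + d - 20
(3) = sqrt(2)*l^3 - 5*l^2 - 2*sqrt(2)*l^2 - 3*sqrt(2)*l + 10*l + 6*sqrt(2)
(4) = (s - 1)*(s + 3)
(5) = (o - 7)*(o + 2)*(o + 5)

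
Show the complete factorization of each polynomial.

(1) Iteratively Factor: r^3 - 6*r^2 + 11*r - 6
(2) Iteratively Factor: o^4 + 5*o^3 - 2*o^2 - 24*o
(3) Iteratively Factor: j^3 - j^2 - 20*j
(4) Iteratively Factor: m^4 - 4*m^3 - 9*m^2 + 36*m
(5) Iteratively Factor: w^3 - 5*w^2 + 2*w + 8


(1) = (r - 1)*(r^2 - 5*r + 6) = (r - 2)*(r - 1)*(r - 3)
(2) = (o)*(o^3 + 5*o^2 - 2*o - 24) = o*(o + 3)*(o^2 + 2*o - 8) = o*(o + 3)*(o + 4)*(o - 2)
(3) = (j + 4)*(j^2 - 5*j) = j*(j + 4)*(j - 5)
(4) = (m)*(m^3 - 4*m^2 - 9*m + 36) = m*(m - 4)*(m^2 - 9) = m*(m - 4)*(m + 3)*(m - 3)
(5) = (w - 2)*(w^2 - 3*w - 4) = (w - 4)*(w - 2)*(w + 1)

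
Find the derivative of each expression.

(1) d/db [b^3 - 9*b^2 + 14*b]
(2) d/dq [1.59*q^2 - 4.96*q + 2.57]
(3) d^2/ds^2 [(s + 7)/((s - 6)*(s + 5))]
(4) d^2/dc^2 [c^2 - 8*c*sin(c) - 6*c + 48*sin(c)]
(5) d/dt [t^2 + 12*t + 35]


(1) = 3*b^2 - 18*b + 14
(2) = 3.18*q - 4.96
(3) = 2*(s^3 + 21*s^2 + 69*s + 187)/(s^6 - 3*s^5 - 87*s^4 + 179*s^3 + 2610*s^2 - 2700*s - 27000)
(4) = 8*c*sin(c) - 48*sin(c) - 16*cos(c) + 2
(5) = 2*t + 12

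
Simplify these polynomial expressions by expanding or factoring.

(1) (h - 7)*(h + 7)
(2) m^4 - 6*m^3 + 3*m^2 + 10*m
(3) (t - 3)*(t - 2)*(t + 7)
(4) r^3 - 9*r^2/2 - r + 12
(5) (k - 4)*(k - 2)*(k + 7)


(1) = h^2 - 49
(2) = m*(m - 5)*(m - 2)*(m + 1)
(3) = t^3 + 2*t^2 - 29*t + 42
(4) = (r - 4)*(r - 2)*(r + 3/2)
(5) = k^3 + k^2 - 34*k + 56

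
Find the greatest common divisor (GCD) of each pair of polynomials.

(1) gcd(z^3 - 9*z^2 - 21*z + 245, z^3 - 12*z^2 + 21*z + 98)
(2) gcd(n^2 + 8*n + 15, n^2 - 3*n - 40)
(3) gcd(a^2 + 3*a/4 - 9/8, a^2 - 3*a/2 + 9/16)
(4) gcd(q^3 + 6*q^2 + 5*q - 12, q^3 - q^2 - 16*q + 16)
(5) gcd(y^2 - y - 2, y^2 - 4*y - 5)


(1) = z^2 - 14*z + 49
(2) = n + 5
(3) = a - 3/4
(4) = q^2 + 3*q - 4
(5) = y + 1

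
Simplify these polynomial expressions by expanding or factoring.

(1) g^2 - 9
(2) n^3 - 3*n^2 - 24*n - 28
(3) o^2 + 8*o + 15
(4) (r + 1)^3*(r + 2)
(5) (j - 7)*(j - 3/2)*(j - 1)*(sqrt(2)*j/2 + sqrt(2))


(1) = (g - 3)*(g + 3)
(2) = (n - 7)*(n + 2)^2
(3) = (o + 3)*(o + 5)
(4) = r^4 + 5*r^3 + 9*r^2 + 7*r + 2
(5) = sqrt(2)*j^4/2 - 15*sqrt(2)*j^3/4 + 55*sqrt(2)*j/4 - 21*sqrt(2)/2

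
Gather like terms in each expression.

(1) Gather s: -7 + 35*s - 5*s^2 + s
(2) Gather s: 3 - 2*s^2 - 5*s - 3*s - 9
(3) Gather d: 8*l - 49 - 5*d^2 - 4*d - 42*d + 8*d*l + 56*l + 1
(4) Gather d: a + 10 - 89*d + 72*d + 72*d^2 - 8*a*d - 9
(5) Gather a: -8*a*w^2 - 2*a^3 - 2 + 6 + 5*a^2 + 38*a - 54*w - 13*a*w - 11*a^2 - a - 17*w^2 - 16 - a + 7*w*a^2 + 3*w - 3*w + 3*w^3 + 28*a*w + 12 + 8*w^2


(1) = -5*s^2 + 36*s - 7
(2) = -2*s^2 - 8*s - 6
(3) = -5*d^2 + d*(8*l - 46) + 64*l - 48
(4) = a + 72*d^2 + d*(-8*a - 17) + 1
(5) = -2*a^3 + a^2*(7*w - 6) + a*(-8*w^2 + 15*w + 36) + 3*w^3 - 9*w^2 - 54*w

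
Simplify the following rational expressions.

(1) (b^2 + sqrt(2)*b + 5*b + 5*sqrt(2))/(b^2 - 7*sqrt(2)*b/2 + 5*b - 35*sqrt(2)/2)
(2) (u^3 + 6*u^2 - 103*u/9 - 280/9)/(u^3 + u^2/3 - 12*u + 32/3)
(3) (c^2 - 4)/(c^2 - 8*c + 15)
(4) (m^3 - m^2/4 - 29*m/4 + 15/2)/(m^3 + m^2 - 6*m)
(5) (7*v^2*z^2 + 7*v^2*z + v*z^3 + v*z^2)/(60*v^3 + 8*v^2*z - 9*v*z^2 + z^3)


(1) = (2*b + 2*sqrt(2))/(2*b - 7*sqrt(2))
(2) = (3*u^2 + 26*u + 35)/(3*u^2 + 9*u - 12)
(3) = (c^2 - 4)/(c^2 - 8*c + 15)
(4) = (4*m - 5)/(4*m)
(5) = (7*v^2*z^2 + 7*v^2*z + v*z^3 + v*z^2)/(60*v^3 + 8*v^2*z - 9*v*z^2 + z^3)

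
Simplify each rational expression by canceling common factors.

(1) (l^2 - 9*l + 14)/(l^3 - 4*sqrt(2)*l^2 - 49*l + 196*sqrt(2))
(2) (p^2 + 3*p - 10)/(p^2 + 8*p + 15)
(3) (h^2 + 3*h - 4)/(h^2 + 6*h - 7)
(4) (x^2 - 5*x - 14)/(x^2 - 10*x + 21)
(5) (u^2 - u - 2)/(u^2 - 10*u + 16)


(1) = (l - 2)/(l^2 + l*(7 - 4*sqrt(2)) - 28*sqrt(2))
(2) = (p - 2)/(p + 3)
(3) = (h + 4)/(h + 7)
(4) = (x + 2)/(x - 3)
(5) = (u + 1)/(u - 8)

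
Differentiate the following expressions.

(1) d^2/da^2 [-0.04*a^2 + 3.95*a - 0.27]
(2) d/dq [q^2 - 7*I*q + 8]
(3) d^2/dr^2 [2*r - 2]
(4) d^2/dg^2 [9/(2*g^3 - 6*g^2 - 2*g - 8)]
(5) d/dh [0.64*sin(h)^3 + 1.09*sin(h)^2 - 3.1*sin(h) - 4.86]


(1) = -0.0800000000000000
(2) = 2*q - 7*I
(3) = 0
(4) = 9*(3*(1 - g)*(-g^3 + 3*g^2 + g + 4) - (-3*g^2 + 6*g + 1)^2)/(-g^3 + 3*g^2 + g + 4)^3
(5) = (1.92*sin(h)^2 + 2.18*sin(h) - 3.1)*cos(h)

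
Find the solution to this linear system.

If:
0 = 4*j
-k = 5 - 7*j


Then:
j = 0
k = -5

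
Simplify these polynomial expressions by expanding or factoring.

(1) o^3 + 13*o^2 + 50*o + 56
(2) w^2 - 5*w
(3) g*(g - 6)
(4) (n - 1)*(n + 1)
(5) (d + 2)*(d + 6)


(1) = (o + 2)*(o + 4)*(o + 7)
(2) = w*(w - 5)
(3) = g^2 - 6*g
(4) = n^2 - 1
(5) = d^2 + 8*d + 12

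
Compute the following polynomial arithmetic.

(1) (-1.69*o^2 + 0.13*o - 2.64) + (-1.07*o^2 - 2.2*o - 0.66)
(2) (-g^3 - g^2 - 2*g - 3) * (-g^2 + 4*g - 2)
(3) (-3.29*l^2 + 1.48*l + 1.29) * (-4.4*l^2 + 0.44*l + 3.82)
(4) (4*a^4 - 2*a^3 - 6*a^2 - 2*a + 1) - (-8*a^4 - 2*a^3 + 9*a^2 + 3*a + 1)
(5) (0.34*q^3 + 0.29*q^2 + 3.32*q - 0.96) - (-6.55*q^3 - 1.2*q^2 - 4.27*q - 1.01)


(1) = -2.76*o^2 - 2.07*o - 3.3
(2) = g^5 - 3*g^4 - 3*g^2 - 8*g + 6
(3) = 14.476*l^4 - 7.9596*l^3 - 17.5926*l^2 + 6.2212*l + 4.9278
(4) = 12*a^4 - 15*a^2 - 5*a
(5) = 6.89*q^3 + 1.49*q^2 + 7.59*q + 0.05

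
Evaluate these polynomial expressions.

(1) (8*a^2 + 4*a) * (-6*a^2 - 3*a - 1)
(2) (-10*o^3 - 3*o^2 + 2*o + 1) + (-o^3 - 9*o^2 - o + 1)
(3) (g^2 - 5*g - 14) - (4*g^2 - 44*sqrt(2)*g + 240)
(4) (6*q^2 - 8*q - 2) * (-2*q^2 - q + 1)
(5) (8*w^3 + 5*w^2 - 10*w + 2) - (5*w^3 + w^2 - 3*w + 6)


(1) = -48*a^4 - 48*a^3 - 20*a^2 - 4*a
(2) = -11*o^3 - 12*o^2 + o + 2
(3) = -3*g^2 - 5*g + 44*sqrt(2)*g - 254
(4) = -12*q^4 + 10*q^3 + 18*q^2 - 6*q - 2
(5) = 3*w^3 + 4*w^2 - 7*w - 4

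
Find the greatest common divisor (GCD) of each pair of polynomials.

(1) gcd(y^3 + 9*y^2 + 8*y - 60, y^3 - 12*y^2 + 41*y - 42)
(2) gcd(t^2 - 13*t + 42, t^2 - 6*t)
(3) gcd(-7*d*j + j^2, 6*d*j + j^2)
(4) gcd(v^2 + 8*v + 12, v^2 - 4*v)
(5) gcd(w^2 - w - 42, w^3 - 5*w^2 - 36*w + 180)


(1) = y - 2
(2) = t - 6
(3) = j
(4) = 1
(5) = w + 6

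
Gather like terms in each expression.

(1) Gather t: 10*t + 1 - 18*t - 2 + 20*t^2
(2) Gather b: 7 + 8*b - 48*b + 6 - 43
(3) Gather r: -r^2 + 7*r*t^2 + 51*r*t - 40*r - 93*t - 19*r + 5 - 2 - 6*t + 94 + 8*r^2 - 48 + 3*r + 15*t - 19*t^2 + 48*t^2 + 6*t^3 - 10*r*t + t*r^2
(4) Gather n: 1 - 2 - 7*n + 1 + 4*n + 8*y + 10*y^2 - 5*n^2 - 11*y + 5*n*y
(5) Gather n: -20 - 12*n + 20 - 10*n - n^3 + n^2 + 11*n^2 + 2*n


(1) = 20*t^2 - 8*t - 1
(2) = -40*b - 30
(3) = r^2*(t + 7) + r*(7*t^2 + 41*t - 56) + 6*t^3 + 29*t^2 - 84*t + 49
(4) = -5*n^2 + n*(5*y - 3) + 10*y^2 - 3*y
(5) = -n^3 + 12*n^2 - 20*n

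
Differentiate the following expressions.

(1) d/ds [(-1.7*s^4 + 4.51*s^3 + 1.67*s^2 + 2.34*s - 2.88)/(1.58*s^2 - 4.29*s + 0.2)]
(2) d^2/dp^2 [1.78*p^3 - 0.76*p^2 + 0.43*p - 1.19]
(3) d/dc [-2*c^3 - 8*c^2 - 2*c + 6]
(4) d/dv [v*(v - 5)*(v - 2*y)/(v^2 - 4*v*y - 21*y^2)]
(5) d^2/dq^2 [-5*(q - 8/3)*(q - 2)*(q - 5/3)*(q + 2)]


(1) = (-5.372*s^5 + 29.0048*s^4 - 40.0558*s^3 - 8.1555*s^2 + 9.7688*s - 11.8872)/(2.4964*s^4 - 13.5564*s^3 + 19.0361*s^2 - 1.716*s + 0.04)
(2) = 10.68*p - 1.52
(3) = -6*c^2 - 16*c - 2
(4) = (-2*v*(v - 5)*(v - 2*y)^2 + (-v^2 + 4*v*y + 21*y^2)*(-v*(v - 5) - v*(v - 2*y) - (v - 5)*(v - 2*y)))/(-v^2 + 4*v*y + 21*y^2)^2
(5) = -60*q^2 + 130*q - 40/9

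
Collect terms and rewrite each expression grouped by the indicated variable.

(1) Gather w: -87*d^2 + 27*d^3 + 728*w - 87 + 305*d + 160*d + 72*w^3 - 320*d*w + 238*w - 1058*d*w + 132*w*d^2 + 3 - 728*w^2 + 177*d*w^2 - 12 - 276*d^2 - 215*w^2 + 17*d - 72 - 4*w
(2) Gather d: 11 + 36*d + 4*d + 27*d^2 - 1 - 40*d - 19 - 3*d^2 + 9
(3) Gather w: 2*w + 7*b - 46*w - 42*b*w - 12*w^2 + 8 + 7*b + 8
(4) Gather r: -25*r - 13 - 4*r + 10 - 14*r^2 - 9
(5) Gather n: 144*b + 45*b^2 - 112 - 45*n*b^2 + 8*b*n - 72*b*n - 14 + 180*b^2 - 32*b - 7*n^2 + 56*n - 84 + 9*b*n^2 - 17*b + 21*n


(1) = 27*d^3 - 363*d^2 + 482*d + 72*w^3 + w^2*(177*d - 943) + w*(132*d^2 - 1378*d + 962) - 168
(2) = 24*d^2
(3) = 14*b - 12*w^2 + w*(-42*b - 44) + 16
(4) = -14*r^2 - 29*r - 12
(5) = 225*b^2 + 95*b + n^2*(9*b - 7) + n*(-45*b^2 - 64*b + 77) - 210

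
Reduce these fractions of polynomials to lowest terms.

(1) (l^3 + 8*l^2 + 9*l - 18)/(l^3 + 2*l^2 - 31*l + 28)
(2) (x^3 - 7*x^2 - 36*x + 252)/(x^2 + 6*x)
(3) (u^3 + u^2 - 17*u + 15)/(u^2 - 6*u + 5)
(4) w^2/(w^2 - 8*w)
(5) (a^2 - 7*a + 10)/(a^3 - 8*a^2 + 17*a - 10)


(1) = (l^2 + 9*l + 18)/(l^2 + 3*l - 28)
(2) = (x^2 - 13*x + 42)/x
(3) = (u^2 + 2*u - 15)/(u - 5)
(4) = w/(w - 8)
(5) = 1/(a - 1)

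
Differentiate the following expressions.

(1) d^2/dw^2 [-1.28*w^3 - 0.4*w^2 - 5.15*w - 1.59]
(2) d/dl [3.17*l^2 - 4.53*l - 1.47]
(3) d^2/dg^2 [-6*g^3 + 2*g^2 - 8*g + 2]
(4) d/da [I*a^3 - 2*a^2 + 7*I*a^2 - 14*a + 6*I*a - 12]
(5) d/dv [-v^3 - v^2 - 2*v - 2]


(1) = -7.68*w - 0.8
(2) = 6.34*l - 4.53
(3) = 4 - 36*g
(4) = 3*I*a^2 + a*(-4 + 14*I) - 14 + 6*I
(5) = -3*v^2 - 2*v - 2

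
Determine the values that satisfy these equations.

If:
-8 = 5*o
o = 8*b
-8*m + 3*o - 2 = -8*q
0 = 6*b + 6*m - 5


Then:
b = -1/5
m = 31/30
o = -8/5
q = 113/60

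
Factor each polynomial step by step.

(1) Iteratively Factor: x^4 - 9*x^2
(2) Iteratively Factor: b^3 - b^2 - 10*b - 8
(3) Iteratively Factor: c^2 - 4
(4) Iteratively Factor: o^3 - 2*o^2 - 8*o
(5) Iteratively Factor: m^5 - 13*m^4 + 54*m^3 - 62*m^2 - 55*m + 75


(1) = (x - 3)*(x^3 + 3*x^2) = x*(x - 3)*(x^2 + 3*x) = x^2*(x - 3)*(x + 3)
(2) = (b + 2)*(b^2 - 3*b - 4) = (b - 4)*(b + 2)*(b + 1)
(3) = (c - 2)*(c + 2)
(4) = (o - 4)*(o^2 + 2*o) = o*(o - 4)*(o + 2)
(5) = (m - 5)*(m^4 - 8*m^3 + 14*m^2 + 8*m - 15) = (m - 5)*(m + 1)*(m^3 - 9*m^2 + 23*m - 15) = (m - 5)*(m - 3)*(m + 1)*(m^2 - 6*m + 5) = (m - 5)*(m - 3)*(m - 1)*(m + 1)*(m - 5)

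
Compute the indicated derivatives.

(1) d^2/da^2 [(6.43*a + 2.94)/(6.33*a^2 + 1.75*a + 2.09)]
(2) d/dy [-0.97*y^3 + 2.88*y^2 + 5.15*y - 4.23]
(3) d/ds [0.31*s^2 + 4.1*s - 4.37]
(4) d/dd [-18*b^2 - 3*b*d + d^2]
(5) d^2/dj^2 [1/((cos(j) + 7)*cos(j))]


(1) = ((6.43*a + 2.94)*(12.66*a + 1.75)*(25.32*a + 3.5) - (244.2114*a + 59.7254)*(6.33*a^2 + 1.75*a + 2.09))/(6.33*a^2 + 1.75*a + 2.09)^3
(2) = -2.91*y^2 + 5.76*y + 5.15
(3) = 0.62*s + 4.1
(4) = -3*b + 2*d
(5) = (-(1 - cos(2*j))^2 + 105*cos(j)/4 - 51*cos(2*j)/2 - 21*cos(3*j)/4 + 153/2)/((cos(j) + 7)^3*cos(j)^3)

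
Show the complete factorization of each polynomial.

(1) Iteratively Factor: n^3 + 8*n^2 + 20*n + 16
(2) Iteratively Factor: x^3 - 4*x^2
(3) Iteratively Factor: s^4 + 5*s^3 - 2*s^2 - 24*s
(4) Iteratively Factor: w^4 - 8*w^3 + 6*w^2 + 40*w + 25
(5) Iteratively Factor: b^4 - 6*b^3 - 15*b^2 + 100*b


(1) = (n + 2)*(n^2 + 6*n + 8) = (n + 2)*(n + 4)*(n + 2)
(2) = (x)*(x^2 - 4*x) = x^2*(x - 4)
(3) = (s)*(s^3 + 5*s^2 - 2*s - 24) = s*(s + 3)*(s^2 + 2*s - 8) = s*(s - 2)*(s + 3)*(s + 4)
(4) = (w + 1)*(w^3 - 9*w^2 + 15*w + 25) = (w + 1)^2*(w^2 - 10*w + 25) = (w - 5)*(w + 1)^2*(w - 5)
(5) = (b)*(b^3 - 6*b^2 - 15*b + 100) = b*(b - 5)*(b^2 - b - 20) = b*(b - 5)*(b + 4)*(b - 5)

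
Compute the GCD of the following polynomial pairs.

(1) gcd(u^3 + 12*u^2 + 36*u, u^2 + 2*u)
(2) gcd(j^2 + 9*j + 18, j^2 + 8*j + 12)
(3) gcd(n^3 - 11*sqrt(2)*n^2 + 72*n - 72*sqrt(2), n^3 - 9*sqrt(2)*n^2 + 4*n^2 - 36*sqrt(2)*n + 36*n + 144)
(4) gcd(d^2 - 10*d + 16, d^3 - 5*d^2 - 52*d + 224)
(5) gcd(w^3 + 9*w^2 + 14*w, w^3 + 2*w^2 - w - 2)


(1) = u
(2) = gcd((j + 3)*(j + 6), (j + 2)*(j + 6)) = j + 6
(3) = gcd((n - 6*sqrt(2))*(n - 3*sqrt(2))*(n - 2*sqrt(2)), (n + 4)*(n - 6*sqrt(2))*(n - 3*sqrt(2))) = n^2 - 9*sqrt(2)*n + 36
(4) = gcd((d - 8)*(d - 2), (d - 8)*(d - 4)*(d + 7)) = d - 8
(5) = gcd(w*(w + 2)*(w + 7), (w - 1)*(w + 1)*(w + 2)) = w + 2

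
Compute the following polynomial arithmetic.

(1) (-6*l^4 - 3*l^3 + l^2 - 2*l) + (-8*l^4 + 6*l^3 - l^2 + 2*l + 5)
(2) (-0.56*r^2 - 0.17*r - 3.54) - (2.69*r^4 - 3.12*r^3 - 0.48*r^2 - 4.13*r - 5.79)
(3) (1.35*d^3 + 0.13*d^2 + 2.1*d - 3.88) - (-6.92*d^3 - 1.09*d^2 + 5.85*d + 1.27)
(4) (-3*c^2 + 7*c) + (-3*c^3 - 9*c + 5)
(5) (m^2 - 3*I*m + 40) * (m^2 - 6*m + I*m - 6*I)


(1) = -14*l^4 + 3*l^3 + 5
(2) = -2.69*r^4 + 3.12*r^3 - 0.08*r^2 + 3.96*r + 2.25
(3) = 8.27*d^3 + 1.22*d^2 - 3.75*d - 5.15
(4) = -3*c^3 - 3*c^2 - 2*c + 5
(5) = m^4 - 6*m^3 - 2*I*m^3 + 43*m^2 + 12*I*m^2 - 258*m + 40*I*m - 240*I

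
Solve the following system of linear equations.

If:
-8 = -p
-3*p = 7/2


Then:
No Solution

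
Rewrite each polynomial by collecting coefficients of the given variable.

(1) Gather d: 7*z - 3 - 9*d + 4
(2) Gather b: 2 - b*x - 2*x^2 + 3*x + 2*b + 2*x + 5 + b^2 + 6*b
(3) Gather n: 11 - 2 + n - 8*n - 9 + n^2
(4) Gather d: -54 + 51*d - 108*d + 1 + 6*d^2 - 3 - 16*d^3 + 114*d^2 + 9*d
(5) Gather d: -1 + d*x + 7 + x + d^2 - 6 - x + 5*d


(1) = -9*d + 7*z + 1
(2) = b^2 + b*(8 - x) - 2*x^2 + 5*x + 7
(3) = n^2 - 7*n
(4) = -16*d^3 + 120*d^2 - 48*d - 56
(5) = d^2 + d*(x + 5)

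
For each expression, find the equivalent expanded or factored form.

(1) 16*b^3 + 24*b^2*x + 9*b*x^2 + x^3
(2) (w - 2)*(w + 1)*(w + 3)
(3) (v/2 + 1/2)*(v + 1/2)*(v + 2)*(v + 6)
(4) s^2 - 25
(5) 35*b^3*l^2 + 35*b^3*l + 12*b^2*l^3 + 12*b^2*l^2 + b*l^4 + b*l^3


(1) = (b + x)*(4*b + x)^2
(2) = w^3 + 2*w^2 - 5*w - 6
(3) = v^4/2 + 19*v^3/4 + 49*v^2/4 + 11*v + 3
(4) = (s - 5)*(s + 5)
(5) = l*(5*b + l)*(7*b + l)*(b*l + b)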